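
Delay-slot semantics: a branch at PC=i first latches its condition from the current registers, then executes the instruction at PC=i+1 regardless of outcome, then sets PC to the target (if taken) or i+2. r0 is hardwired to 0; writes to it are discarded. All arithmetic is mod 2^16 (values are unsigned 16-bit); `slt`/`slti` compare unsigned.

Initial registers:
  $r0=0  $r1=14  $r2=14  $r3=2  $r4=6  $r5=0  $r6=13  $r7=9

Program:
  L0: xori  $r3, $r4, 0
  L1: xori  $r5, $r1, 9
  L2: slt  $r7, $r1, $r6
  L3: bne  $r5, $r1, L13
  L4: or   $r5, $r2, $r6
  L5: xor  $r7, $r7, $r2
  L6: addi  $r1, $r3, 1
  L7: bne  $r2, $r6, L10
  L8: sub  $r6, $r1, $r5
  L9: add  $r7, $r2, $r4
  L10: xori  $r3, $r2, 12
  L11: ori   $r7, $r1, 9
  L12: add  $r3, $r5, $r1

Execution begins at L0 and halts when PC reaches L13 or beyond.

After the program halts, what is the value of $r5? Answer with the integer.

15

PC=0  xori  $r3, $r4, 0      | $r0=0 $r1=14 $r2=14 $r3=6 $r4=6 $r5=0 $r6=13 $r7=9
PC=1  xori  $r5, $r1, 9      | $r0=0 $r1=14 $r2=14 $r3=6 $r4=6 $r5=7 $r6=13 $r7=9
PC=2  slt  $r7, $r1, $r6     | $r0=0 $r1=14 $r2=14 $r3=6 $r4=6 $r5=7 $r6=13 $r7=0
PC=3  bne  $r5, $r1, L13     | $r0=0 $r1=14 $r2=14 $r3=6 $r4=6 $r5=7 $r6=13 $r7=0  [TAKEN]
PC=4  or   $r5, $r2, $r6     | $r0=0 $r1=14 $r2=14 $r3=6 $r4=6 $r5=15 $r6=13 $r7=0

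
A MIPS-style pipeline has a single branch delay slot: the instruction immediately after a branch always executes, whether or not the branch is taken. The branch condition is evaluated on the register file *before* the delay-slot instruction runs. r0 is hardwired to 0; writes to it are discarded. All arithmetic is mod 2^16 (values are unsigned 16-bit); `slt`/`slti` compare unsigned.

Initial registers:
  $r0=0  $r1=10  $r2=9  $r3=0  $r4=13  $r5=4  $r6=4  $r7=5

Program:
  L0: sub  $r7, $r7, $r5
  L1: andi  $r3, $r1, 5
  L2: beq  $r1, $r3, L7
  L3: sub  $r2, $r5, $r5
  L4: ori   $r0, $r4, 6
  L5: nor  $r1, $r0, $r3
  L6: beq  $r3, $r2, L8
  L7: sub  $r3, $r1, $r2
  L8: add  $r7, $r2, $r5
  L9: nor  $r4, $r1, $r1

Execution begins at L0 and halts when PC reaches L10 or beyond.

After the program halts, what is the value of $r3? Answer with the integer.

65535

  step pc=0: sub  $r7, $r7, $r5  regs=(0,10,9,0,13,4,4,1)
  step pc=1: andi  $r3, $r1, 5  regs=(0,10,9,0,13,4,4,1)
  step pc=2: beq  $r1, $r3, L7  cond=F  regs=(0,10,9,0,13,4,4,1)
  step pc=3: sub  $r2, $r5, $r5  regs=(0,10,0,0,13,4,4,1)
  step pc=4: ori   $r0, $r4, 6  regs=(0,10,0,0,13,4,4,1)
  step pc=5: nor  $r1, $r0, $r3  regs=(0,65535,0,0,13,4,4,1)
  step pc=6: beq  $r3, $r2, L8  cond=T  regs=(0,65535,0,0,13,4,4,1)
  step pc=7: sub  $r3, $r1, $r2  regs=(0,65535,0,65535,13,4,4,1)
  step pc=8: add  $r7, $r2, $r5  regs=(0,65535,0,65535,13,4,4,4)
  step pc=9: nor  $r4, $r1, $r1  regs=(0,65535,0,65535,0,4,4,4)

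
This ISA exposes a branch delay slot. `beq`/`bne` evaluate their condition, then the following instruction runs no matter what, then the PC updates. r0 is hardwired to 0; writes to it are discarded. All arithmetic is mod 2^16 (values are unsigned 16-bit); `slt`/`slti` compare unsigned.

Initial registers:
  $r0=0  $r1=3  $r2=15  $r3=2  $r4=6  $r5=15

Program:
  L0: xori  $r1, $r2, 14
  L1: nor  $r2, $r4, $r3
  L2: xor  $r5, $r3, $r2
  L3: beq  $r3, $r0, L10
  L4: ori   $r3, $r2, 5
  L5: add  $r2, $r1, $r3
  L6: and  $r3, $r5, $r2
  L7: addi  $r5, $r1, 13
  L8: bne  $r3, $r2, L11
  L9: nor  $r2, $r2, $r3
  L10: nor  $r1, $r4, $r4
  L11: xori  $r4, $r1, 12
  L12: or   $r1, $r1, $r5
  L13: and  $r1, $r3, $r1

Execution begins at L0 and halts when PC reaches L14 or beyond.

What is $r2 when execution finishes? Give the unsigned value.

PC=0  xori  $r1, $r2, 14     | $r0=0 $r1=1 $r2=15 $r3=2 $r4=6 $r5=15
PC=1  nor  $r2, $r4, $r3     | $r0=0 $r1=1 $r2=65529 $r3=2 $r4=6 $r5=15
PC=2  xor  $r5, $r3, $r2     | $r0=0 $r1=1 $r2=65529 $r3=2 $r4=6 $r5=65531
PC=3  beq  $r3, $r0, L10     | $r0=0 $r1=1 $r2=65529 $r3=2 $r4=6 $r5=65531  [not taken]
PC=4  ori   $r3, $r2, 5      | $r0=0 $r1=1 $r2=65529 $r3=65533 $r4=6 $r5=65531
PC=5  add  $r2, $r1, $r3     | $r0=0 $r1=1 $r2=65534 $r3=65533 $r4=6 $r5=65531
PC=6  and  $r3, $r5, $r2     | $r0=0 $r1=1 $r2=65534 $r3=65530 $r4=6 $r5=65531
PC=7  addi  $r5, $r1, 13     | $r0=0 $r1=1 $r2=65534 $r3=65530 $r4=6 $r5=14
PC=8  bne  $r3, $r2, L11     | $r0=0 $r1=1 $r2=65534 $r3=65530 $r4=6 $r5=14  [TAKEN]
PC=9  nor  $r2, $r2, $r3     | $r0=0 $r1=1 $r2=1 $r3=65530 $r4=6 $r5=14
PC=11 xori  $r4, $r1, 12     | $r0=0 $r1=1 $r2=1 $r3=65530 $r4=13 $r5=14
PC=12 or   $r1, $r1, $r5     | $r0=0 $r1=15 $r2=1 $r3=65530 $r4=13 $r5=14
PC=13 and  $r1, $r3, $r1     | $r0=0 $r1=10 $r2=1 $r3=65530 $r4=13 $r5=14

1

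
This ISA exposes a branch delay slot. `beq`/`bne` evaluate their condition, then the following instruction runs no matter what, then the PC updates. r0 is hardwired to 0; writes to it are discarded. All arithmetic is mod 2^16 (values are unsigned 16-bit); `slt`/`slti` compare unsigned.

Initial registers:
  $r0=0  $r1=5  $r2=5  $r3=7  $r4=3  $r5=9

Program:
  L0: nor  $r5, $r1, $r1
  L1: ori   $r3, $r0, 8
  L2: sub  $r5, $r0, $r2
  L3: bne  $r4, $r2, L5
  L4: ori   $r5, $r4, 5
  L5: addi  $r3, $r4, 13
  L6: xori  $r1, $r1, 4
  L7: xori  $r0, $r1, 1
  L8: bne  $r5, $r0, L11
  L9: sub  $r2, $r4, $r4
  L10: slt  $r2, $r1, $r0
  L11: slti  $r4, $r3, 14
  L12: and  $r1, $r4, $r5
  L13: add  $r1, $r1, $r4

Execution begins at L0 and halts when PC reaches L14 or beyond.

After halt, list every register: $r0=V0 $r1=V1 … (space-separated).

[0] nor  $r5, $r1, $r1  →  {$r0:0, $r1:5, $r2:5, $r3:7, $r4:3, $r5:65530}
[1] ori   $r3, $r0, 8  →  {$r0:0, $r1:5, $r2:5, $r3:8, $r4:3, $r5:65530}
[2] sub  $r5, $r0, $r2  →  {$r0:0, $r1:5, $r2:5, $r3:8, $r4:3, $r5:65531}
[3] bne  $r4, $r2, L5  →  {$r0:0, $r1:5, $r2:5, $r3:8, $r4:3, $r5:65531}  ⟨branch taken⟩
[4] ori   $r5, $r4, 5  →  {$r0:0, $r1:5, $r2:5, $r3:8, $r4:3, $r5:7}
[5] addi  $r3, $r4, 13  →  {$r0:0, $r1:5, $r2:5, $r3:16, $r4:3, $r5:7}
[6] xori  $r1, $r1, 4  →  {$r0:0, $r1:1, $r2:5, $r3:16, $r4:3, $r5:7}
[7] xori  $r0, $r1, 1  →  {$r0:0, $r1:1, $r2:5, $r3:16, $r4:3, $r5:7}
[8] bne  $r5, $r0, L11  →  {$r0:0, $r1:1, $r2:5, $r3:16, $r4:3, $r5:7}  ⟨branch taken⟩
[9] sub  $r2, $r4, $r4  →  {$r0:0, $r1:1, $r2:0, $r3:16, $r4:3, $r5:7}
[11] slti  $r4, $r3, 14  →  {$r0:0, $r1:1, $r2:0, $r3:16, $r4:0, $r5:7}
[12] and  $r1, $r4, $r5  →  {$r0:0, $r1:0, $r2:0, $r3:16, $r4:0, $r5:7}
[13] add  $r1, $r1, $r4  →  {$r0:0, $r1:0, $r2:0, $r3:16, $r4:0, $r5:7}

$r0=0 $r1=0 $r2=0 $r3=16 $r4=0 $r5=7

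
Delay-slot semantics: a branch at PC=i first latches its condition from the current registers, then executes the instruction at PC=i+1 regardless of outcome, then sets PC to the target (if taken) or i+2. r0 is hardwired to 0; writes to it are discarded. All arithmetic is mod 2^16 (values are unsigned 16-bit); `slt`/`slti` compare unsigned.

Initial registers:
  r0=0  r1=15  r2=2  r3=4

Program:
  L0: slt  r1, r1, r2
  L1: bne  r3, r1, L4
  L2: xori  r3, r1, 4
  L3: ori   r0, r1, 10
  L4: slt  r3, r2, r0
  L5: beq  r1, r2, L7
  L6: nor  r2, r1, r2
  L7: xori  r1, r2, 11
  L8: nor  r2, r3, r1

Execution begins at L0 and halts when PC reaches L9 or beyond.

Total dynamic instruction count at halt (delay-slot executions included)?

#0 slt  r1, r1, r2 ; 0/0/2/4
#1 bne  r3, r1, L4 ; 0/0/2/4 ; →target
#2 xori  r3, r1, 4 ; 0/0/2/4
#4 slt  r3, r2, r0 ; 0/0/2/0
#5 beq  r1, r2, L7 ; 0/0/2/0 ; →fallthru
#6 nor  r2, r1, r2 ; 0/0/65533/0
#7 xori  r1, r2, 11 ; 0/65526/65533/0
#8 nor  r2, r3, r1 ; 0/65526/9/0

8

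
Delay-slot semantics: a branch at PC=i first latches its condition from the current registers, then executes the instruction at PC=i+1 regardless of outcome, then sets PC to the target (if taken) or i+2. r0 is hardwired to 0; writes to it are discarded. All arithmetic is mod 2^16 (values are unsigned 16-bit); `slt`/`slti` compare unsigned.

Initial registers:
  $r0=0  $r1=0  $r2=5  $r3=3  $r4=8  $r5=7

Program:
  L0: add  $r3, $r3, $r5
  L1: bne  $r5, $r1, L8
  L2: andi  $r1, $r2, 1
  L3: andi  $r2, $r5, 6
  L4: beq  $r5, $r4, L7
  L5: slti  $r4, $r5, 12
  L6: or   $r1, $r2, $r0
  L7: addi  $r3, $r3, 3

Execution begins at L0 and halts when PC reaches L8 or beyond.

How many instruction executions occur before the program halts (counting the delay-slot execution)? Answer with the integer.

3

[0] add  $r3, $r3, $r5  →  {$r0:0, $r1:0, $r2:5, $r3:10, $r4:8, $r5:7}
[1] bne  $r5, $r1, L8  →  {$r0:0, $r1:0, $r2:5, $r3:10, $r4:8, $r5:7}  ⟨branch taken⟩
[2] andi  $r1, $r2, 1  →  {$r0:0, $r1:1, $r2:5, $r3:10, $r4:8, $r5:7}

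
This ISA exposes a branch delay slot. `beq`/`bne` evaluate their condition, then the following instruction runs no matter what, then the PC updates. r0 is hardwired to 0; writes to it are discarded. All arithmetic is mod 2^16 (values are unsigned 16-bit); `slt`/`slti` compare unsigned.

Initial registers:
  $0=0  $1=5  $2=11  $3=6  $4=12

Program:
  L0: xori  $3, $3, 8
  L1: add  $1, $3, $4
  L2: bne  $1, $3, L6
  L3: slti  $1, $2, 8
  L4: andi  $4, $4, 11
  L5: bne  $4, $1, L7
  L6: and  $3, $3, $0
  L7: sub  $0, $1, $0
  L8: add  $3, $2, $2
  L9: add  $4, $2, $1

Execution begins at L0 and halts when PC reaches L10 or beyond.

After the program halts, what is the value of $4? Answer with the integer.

11

  step pc=0: xori  $3, $3, 8  regs=(0,5,11,14,12)
  step pc=1: add  $1, $3, $4  regs=(0,26,11,14,12)
  step pc=2: bne  $1, $3, L6  cond=T  regs=(0,26,11,14,12)
  step pc=3: slti  $1, $2, 8  regs=(0,0,11,14,12)
  step pc=6: and  $3, $3, $0  regs=(0,0,11,0,12)
  step pc=7: sub  $0, $1, $0  regs=(0,0,11,0,12)
  step pc=8: add  $3, $2, $2  regs=(0,0,11,22,12)
  step pc=9: add  $4, $2, $1  regs=(0,0,11,22,11)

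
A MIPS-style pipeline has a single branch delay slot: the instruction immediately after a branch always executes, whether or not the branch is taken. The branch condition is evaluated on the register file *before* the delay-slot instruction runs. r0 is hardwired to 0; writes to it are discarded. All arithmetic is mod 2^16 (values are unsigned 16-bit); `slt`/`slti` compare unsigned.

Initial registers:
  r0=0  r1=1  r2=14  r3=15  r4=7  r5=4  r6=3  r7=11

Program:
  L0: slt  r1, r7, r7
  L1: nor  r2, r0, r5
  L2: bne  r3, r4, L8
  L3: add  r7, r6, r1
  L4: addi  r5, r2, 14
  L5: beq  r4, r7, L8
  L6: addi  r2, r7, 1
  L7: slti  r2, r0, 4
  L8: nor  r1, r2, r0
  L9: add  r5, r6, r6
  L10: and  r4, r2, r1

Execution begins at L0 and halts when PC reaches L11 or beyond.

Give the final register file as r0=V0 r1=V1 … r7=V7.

#0 slt  r1, r7, r7 ; 0/0/14/15/7/4/3/11
#1 nor  r2, r0, r5 ; 0/0/65531/15/7/4/3/11
#2 bne  r3, r4, L8 ; 0/0/65531/15/7/4/3/11 ; →target
#3 add  r7, r6, r1 ; 0/0/65531/15/7/4/3/3
#8 nor  r1, r2, r0 ; 0/4/65531/15/7/4/3/3
#9 add  r5, r6, r6 ; 0/4/65531/15/7/6/3/3
#10 and  r4, r2, r1 ; 0/4/65531/15/0/6/3/3

r0=0 r1=4 r2=65531 r3=15 r4=0 r5=6 r6=3 r7=3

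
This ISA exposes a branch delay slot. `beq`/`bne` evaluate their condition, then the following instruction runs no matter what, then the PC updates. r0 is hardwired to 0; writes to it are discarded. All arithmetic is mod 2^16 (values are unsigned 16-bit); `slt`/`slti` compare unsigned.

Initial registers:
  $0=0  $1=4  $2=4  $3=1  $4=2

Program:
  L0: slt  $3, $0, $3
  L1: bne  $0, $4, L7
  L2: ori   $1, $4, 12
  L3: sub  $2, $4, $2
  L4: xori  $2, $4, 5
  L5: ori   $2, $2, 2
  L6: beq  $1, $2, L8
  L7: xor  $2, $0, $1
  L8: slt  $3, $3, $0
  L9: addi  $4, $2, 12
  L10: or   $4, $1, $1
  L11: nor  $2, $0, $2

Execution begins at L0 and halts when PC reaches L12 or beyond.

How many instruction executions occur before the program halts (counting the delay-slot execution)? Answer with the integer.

PC=0  slt  $3, $0, $3        | $0=0 $1=4 $2=4 $3=1 $4=2
PC=1  bne  $0, $4, L7        | $0=0 $1=4 $2=4 $3=1 $4=2  [TAKEN]
PC=2  ori   $1, $4, 12       | $0=0 $1=14 $2=4 $3=1 $4=2
PC=7  xor  $2, $0, $1        | $0=0 $1=14 $2=14 $3=1 $4=2
PC=8  slt  $3, $3, $0        | $0=0 $1=14 $2=14 $3=0 $4=2
PC=9  addi  $4, $2, 12       | $0=0 $1=14 $2=14 $3=0 $4=26
PC=10 or   $4, $1, $1        | $0=0 $1=14 $2=14 $3=0 $4=14
PC=11 nor  $2, $0, $2        | $0=0 $1=14 $2=65521 $3=0 $4=14

8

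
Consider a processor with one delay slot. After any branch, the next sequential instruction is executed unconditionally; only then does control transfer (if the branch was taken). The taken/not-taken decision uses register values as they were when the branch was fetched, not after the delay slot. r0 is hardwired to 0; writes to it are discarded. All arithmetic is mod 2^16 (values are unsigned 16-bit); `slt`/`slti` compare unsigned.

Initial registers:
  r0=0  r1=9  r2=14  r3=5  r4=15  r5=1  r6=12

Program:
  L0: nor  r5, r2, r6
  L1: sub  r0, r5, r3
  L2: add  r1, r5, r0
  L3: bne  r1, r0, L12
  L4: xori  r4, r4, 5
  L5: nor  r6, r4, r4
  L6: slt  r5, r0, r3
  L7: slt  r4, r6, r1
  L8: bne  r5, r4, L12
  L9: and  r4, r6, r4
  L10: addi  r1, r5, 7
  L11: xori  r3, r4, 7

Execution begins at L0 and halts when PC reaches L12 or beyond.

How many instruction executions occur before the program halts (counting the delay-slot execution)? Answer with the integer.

#0 nor  r5, r2, r6 ; 0/9/14/5/15/65521/12
#1 sub  r0, r5, r3 ; 0/9/14/5/15/65521/12
#2 add  r1, r5, r0 ; 0/65521/14/5/15/65521/12
#3 bne  r1, r0, L12 ; 0/65521/14/5/15/65521/12 ; →target
#4 xori  r4, r4, 5 ; 0/65521/14/5/10/65521/12

5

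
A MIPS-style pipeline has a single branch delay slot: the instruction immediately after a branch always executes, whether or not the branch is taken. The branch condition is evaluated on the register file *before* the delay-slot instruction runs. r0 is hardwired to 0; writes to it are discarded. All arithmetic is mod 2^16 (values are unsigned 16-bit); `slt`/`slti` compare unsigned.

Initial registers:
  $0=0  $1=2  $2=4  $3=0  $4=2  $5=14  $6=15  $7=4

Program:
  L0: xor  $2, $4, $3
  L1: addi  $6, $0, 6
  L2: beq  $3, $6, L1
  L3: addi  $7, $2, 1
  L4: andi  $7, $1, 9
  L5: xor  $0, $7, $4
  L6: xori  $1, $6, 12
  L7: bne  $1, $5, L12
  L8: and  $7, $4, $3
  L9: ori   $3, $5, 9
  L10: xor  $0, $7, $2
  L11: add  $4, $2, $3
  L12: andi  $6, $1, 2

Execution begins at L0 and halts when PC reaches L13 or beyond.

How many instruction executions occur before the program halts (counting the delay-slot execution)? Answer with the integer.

#0 xor  $2, $4, $3 ; 0/2/2/0/2/14/15/4
#1 addi  $6, $0, 6 ; 0/2/2/0/2/14/6/4
#2 beq  $3, $6, L1 ; 0/2/2/0/2/14/6/4 ; →fallthru
#3 addi  $7, $2, 1 ; 0/2/2/0/2/14/6/3
#4 andi  $7, $1, 9 ; 0/2/2/0/2/14/6/0
#5 xor  $0, $7, $4 ; 0/2/2/0/2/14/6/0
#6 xori  $1, $6, 12 ; 0/10/2/0/2/14/6/0
#7 bne  $1, $5, L12 ; 0/10/2/0/2/14/6/0 ; →target
#8 and  $7, $4, $3 ; 0/10/2/0/2/14/6/0
#12 andi  $6, $1, 2 ; 0/10/2/0/2/14/2/0

10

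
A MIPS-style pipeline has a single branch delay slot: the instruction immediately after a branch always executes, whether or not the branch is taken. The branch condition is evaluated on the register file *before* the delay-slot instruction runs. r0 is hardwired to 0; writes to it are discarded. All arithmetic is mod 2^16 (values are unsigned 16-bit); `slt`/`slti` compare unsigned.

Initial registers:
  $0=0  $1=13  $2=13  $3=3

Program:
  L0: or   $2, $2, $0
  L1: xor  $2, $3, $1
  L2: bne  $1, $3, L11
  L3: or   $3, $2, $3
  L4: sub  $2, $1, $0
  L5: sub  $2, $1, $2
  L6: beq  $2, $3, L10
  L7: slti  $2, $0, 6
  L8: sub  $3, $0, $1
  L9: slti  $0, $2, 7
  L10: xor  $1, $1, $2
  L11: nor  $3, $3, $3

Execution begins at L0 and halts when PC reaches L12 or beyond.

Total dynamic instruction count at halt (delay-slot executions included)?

#0 or   $2, $2, $0 ; 0/13/13/3
#1 xor  $2, $3, $1 ; 0/13/14/3
#2 bne  $1, $3, L11 ; 0/13/14/3 ; →target
#3 or   $3, $2, $3 ; 0/13/14/15
#11 nor  $3, $3, $3 ; 0/13/14/65520

5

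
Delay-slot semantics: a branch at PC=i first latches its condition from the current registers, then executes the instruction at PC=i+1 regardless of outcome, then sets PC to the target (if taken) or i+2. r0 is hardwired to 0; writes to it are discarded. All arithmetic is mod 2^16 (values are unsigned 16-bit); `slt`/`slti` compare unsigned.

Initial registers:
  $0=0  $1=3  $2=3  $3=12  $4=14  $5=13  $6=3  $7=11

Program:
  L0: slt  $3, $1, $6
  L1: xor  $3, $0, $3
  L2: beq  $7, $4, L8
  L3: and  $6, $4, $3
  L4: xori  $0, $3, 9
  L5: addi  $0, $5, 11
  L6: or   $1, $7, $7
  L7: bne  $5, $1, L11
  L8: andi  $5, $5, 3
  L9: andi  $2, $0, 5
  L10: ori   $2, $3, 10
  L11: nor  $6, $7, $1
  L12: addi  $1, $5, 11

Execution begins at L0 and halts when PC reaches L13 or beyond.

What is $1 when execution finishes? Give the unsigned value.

[0] slt  $3, $1, $6  →  {$0:0, $1:3, $2:3, $3:0, $4:14, $5:13, $6:3, $7:11}
[1] xor  $3, $0, $3  →  {$0:0, $1:3, $2:3, $3:0, $4:14, $5:13, $6:3, $7:11}
[2] beq  $7, $4, L8  →  {$0:0, $1:3, $2:3, $3:0, $4:14, $5:13, $6:3, $7:11}  ⟨branch fallthrough⟩
[3] and  $6, $4, $3  →  {$0:0, $1:3, $2:3, $3:0, $4:14, $5:13, $6:0, $7:11}
[4] xori  $0, $3, 9  →  {$0:0, $1:3, $2:3, $3:0, $4:14, $5:13, $6:0, $7:11}
[5] addi  $0, $5, 11  →  {$0:0, $1:3, $2:3, $3:0, $4:14, $5:13, $6:0, $7:11}
[6] or   $1, $7, $7  →  {$0:0, $1:11, $2:3, $3:0, $4:14, $5:13, $6:0, $7:11}
[7] bne  $5, $1, L11  →  {$0:0, $1:11, $2:3, $3:0, $4:14, $5:13, $6:0, $7:11}  ⟨branch taken⟩
[8] andi  $5, $5, 3  →  {$0:0, $1:11, $2:3, $3:0, $4:14, $5:1, $6:0, $7:11}
[11] nor  $6, $7, $1  →  {$0:0, $1:11, $2:3, $3:0, $4:14, $5:1, $6:65524, $7:11}
[12] addi  $1, $5, 11  →  {$0:0, $1:12, $2:3, $3:0, $4:14, $5:1, $6:65524, $7:11}

12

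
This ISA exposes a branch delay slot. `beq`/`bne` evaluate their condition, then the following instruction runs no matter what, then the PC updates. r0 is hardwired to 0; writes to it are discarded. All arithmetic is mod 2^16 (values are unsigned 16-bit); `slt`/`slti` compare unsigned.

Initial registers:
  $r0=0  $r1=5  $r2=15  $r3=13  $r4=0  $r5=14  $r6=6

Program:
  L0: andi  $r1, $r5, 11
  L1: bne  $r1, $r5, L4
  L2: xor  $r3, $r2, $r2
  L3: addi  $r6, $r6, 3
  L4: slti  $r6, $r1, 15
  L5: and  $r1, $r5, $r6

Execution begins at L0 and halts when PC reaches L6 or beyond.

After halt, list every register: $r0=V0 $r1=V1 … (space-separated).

$r0=0 $r1=0 $r2=15 $r3=0 $r4=0 $r5=14 $r6=1

  step pc=0: andi  $r1, $r5, 11  regs=(0,10,15,13,0,14,6)
  step pc=1: bne  $r1, $r5, L4  cond=T  regs=(0,10,15,13,0,14,6)
  step pc=2: xor  $r3, $r2, $r2  regs=(0,10,15,0,0,14,6)
  step pc=4: slti  $r6, $r1, 15  regs=(0,10,15,0,0,14,1)
  step pc=5: and  $r1, $r5, $r6  regs=(0,0,15,0,0,14,1)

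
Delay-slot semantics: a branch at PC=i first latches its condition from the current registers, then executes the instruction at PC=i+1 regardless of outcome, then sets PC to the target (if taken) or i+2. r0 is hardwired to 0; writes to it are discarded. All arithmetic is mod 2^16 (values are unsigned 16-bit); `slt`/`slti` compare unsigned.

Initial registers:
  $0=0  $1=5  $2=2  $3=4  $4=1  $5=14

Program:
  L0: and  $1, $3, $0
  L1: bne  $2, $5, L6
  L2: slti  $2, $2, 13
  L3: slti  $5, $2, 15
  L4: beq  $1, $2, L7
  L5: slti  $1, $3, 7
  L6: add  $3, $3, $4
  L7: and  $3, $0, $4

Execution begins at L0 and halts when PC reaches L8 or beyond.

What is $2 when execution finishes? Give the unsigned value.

  step pc=0: and  $1, $3, $0  regs=(0,0,2,4,1,14)
  step pc=1: bne  $2, $5, L6  cond=T  regs=(0,0,2,4,1,14)
  step pc=2: slti  $2, $2, 13  regs=(0,0,1,4,1,14)
  step pc=6: add  $3, $3, $4  regs=(0,0,1,5,1,14)
  step pc=7: and  $3, $0, $4  regs=(0,0,1,0,1,14)

1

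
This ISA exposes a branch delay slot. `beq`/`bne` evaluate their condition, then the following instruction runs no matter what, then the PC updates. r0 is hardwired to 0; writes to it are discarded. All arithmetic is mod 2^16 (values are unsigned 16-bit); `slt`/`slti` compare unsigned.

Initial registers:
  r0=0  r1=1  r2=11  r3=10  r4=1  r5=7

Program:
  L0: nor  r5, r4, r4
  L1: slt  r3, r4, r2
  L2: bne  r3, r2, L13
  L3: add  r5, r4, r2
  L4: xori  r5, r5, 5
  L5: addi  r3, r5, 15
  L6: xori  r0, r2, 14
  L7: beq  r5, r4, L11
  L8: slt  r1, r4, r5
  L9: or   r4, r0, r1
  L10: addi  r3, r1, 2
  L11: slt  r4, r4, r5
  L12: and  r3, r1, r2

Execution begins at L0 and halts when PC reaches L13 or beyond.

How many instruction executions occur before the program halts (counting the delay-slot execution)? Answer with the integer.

PC=0  nor  r5, r4, r4        | r0=0 r1=1 r2=11 r3=10 r4=1 r5=65534
PC=1  slt  r3, r4, r2        | r0=0 r1=1 r2=11 r3=1 r4=1 r5=65534
PC=2  bne  r3, r2, L13       | r0=0 r1=1 r2=11 r3=1 r4=1 r5=65534  [TAKEN]
PC=3  add  r5, r4, r2        | r0=0 r1=1 r2=11 r3=1 r4=1 r5=12

4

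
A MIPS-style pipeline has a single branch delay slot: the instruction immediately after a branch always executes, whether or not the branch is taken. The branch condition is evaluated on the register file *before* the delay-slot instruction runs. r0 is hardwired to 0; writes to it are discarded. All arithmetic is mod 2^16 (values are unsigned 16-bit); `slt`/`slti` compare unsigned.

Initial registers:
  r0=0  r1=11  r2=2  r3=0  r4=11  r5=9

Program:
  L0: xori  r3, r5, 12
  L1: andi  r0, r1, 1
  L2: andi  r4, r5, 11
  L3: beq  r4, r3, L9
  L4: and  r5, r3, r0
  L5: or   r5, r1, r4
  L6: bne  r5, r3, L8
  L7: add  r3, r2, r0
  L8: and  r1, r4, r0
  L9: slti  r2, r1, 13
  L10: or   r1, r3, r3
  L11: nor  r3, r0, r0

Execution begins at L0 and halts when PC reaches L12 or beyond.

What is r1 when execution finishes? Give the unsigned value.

  step pc=0: xori  r3, r5, 12  regs=(0,11,2,5,11,9)
  step pc=1: andi  r0, r1, 1  regs=(0,11,2,5,11,9)
  step pc=2: andi  r4, r5, 11  regs=(0,11,2,5,9,9)
  step pc=3: beq  r4, r3, L9  cond=F  regs=(0,11,2,5,9,9)
  step pc=4: and  r5, r3, r0  regs=(0,11,2,5,9,0)
  step pc=5: or   r5, r1, r4  regs=(0,11,2,5,9,11)
  step pc=6: bne  r5, r3, L8  cond=T  regs=(0,11,2,5,9,11)
  step pc=7: add  r3, r2, r0  regs=(0,11,2,2,9,11)
  step pc=8: and  r1, r4, r0  regs=(0,0,2,2,9,11)
  step pc=9: slti  r2, r1, 13  regs=(0,0,1,2,9,11)
  step pc=10: or   r1, r3, r3  regs=(0,2,1,2,9,11)
  step pc=11: nor  r3, r0, r0  regs=(0,2,1,65535,9,11)

2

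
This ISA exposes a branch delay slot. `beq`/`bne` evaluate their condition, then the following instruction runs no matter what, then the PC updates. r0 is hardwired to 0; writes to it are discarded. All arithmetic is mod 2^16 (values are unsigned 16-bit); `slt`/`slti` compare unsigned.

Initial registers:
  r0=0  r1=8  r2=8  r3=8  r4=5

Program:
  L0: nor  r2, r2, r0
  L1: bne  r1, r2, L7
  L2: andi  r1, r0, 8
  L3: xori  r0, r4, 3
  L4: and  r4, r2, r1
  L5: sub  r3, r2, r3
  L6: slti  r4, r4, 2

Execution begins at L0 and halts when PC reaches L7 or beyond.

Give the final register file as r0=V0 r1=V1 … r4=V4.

r0=0 r1=0 r2=65527 r3=8 r4=5

#0 nor  r2, r2, r0 ; 0/8/65527/8/5
#1 bne  r1, r2, L7 ; 0/8/65527/8/5 ; →target
#2 andi  r1, r0, 8 ; 0/0/65527/8/5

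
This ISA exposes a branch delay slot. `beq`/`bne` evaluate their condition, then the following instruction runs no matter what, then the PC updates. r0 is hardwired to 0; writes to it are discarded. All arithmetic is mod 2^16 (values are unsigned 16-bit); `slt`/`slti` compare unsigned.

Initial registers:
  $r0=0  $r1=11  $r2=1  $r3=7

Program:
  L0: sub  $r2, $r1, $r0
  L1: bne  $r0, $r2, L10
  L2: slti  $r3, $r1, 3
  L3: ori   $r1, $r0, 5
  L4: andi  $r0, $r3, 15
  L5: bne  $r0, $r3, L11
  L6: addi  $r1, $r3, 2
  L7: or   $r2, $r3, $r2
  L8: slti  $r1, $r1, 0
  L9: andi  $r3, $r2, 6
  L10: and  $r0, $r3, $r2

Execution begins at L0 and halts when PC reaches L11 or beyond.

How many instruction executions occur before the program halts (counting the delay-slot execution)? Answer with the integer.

4

[0] sub  $r2, $r1, $r0  →  {$r0:0, $r1:11, $r2:11, $r3:7}
[1] bne  $r0, $r2, L10  →  {$r0:0, $r1:11, $r2:11, $r3:7}  ⟨branch taken⟩
[2] slti  $r3, $r1, 3  →  {$r0:0, $r1:11, $r2:11, $r3:0}
[10] and  $r0, $r3, $r2  →  {$r0:0, $r1:11, $r2:11, $r3:0}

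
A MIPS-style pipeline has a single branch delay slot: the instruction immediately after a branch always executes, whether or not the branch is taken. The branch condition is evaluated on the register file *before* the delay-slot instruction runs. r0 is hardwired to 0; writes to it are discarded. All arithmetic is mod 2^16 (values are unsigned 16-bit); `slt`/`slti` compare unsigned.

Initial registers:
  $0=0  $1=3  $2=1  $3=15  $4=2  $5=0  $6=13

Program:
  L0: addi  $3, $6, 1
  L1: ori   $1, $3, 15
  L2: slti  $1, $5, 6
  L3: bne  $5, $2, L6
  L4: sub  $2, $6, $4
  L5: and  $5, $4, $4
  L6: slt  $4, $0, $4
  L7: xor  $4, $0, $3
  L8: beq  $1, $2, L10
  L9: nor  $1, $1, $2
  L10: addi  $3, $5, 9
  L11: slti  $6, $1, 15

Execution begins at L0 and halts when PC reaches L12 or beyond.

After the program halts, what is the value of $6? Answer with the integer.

  step pc=0: addi  $3, $6, 1  regs=(0,3,1,14,2,0,13)
  step pc=1: ori   $1, $3, 15  regs=(0,15,1,14,2,0,13)
  step pc=2: slti  $1, $5, 6  regs=(0,1,1,14,2,0,13)
  step pc=3: bne  $5, $2, L6  cond=T  regs=(0,1,1,14,2,0,13)
  step pc=4: sub  $2, $6, $4  regs=(0,1,11,14,2,0,13)
  step pc=6: slt  $4, $0, $4  regs=(0,1,11,14,1,0,13)
  step pc=7: xor  $4, $0, $3  regs=(0,1,11,14,14,0,13)
  step pc=8: beq  $1, $2, L10  cond=F  regs=(0,1,11,14,14,0,13)
  step pc=9: nor  $1, $1, $2  regs=(0,65524,11,14,14,0,13)
  step pc=10: addi  $3, $5, 9  regs=(0,65524,11,9,14,0,13)
  step pc=11: slti  $6, $1, 15  regs=(0,65524,11,9,14,0,0)

0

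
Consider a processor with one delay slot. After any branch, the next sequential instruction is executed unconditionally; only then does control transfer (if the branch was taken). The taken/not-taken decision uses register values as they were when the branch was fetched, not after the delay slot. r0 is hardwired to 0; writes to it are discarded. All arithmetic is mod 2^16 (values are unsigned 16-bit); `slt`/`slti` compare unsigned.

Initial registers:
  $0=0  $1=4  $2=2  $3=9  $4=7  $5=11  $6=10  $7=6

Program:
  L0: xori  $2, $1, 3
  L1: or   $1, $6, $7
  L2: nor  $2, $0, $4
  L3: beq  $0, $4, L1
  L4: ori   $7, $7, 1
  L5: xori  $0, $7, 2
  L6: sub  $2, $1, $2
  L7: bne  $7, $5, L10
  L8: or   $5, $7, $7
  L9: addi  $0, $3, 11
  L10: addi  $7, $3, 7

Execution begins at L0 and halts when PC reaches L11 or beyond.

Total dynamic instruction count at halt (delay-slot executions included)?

[0] xori  $2, $1, 3  →  {$0:0, $1:4, $2:7, $3:9, $4:7, $5:11, $6:10, $7:6}
[1] or   $1, $6, $7  →  {$0:0, $1:14, $2:7, $3:9, $4:7, $5:11, $6:10, $7:6}
[2] nor  $2, $0, $4  →  {$0:0, $1:14, $2:65528, $3:9, $4:7, $5:11, $6:10, $7:6}
[3] beq  $0, $4, L1  →  {$0:0, $1:14, $2:65528, $3:9, $4:7, $5:11, $6:10, $7:6}  ⟨branch fallthrough⟩
[4] ori   $7, $7, 1  →  {$0:0, $1:14, $2:65528, $3:9, $4:7, $5:11, $6:10, $7:7}
[5] xori  $0, $7, 2  →  {$0:0, $1:14, $2:65528, $3:9, $4:7, $5:11, $6:10, $7:7}
[6] sub  $2, $1, $2  →  {$0:0, $1:14, $2:22, $3:9, $4:7, $5:11, $6:10, $7:7}
[7] bne  $7, $5, L10  →  {$0:0, $1:14, $2:22, $3:9, $4:7, $5:11, $6:10, $7:7}  ⟨branch taken⟩
[8] or   $5, $7, $7  →  {$0:0, $1:14, $2:22, $3:9, $4:7, $5:7, $6:10, $7:7}
[10] addi  $7, $3, 7  →  {$0:0, $1:14, $2:22, $3:9, $4:7, $5:7, $6:10, $7:16}

10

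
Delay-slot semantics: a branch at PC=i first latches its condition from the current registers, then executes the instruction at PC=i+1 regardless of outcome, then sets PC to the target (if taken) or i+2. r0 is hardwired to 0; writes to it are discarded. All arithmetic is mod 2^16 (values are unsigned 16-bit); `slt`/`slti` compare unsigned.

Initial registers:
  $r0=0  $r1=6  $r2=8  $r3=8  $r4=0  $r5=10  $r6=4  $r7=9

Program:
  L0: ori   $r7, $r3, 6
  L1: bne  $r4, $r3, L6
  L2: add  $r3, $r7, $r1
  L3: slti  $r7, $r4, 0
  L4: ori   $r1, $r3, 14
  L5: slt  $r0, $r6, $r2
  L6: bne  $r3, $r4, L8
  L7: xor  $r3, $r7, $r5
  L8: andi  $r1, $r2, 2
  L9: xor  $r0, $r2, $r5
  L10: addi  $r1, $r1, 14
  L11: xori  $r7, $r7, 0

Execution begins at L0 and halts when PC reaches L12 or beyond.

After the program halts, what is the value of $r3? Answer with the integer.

[0] ori   $r7, $r3, 6  →  {$r0:0, $r1:6, $r2:8, $r3:8, $r4:0, $r5:10, $r6:4, $r7:14}
[1] bne  $r4, $r3, L6  →  {$r0:0, $r1:6, $r2:8, $r3:8, $r4:0, $r5:10, $r6:4, $r7:14}  ⟨branch taken⟩
[2] add  $r3, $r7, $r1  →  {$r0:0, $r1:6, $r2:8, $r3:20, $r4:0, $r5:10, $r6:4, $r7:14}
[6] bne  $r3, $r4, L8  →  {$r0:0, $r1:6, $r2:8, $r3:20, $r4:0, $r5:10, $r6:4, $r7:14}  ⟨branch taken⟩
[7] xor  $r3, $r7, $r5  →  {$r0:0, $r1:6, $r2:8, $r3:4, $r4:0, $r5:10, $r6:4, $r7:14}
[8] andi  $r1, $r2, 2  →  {$r0:0, $r1:0, $r2:8, $r3:4, $r4:0, $r5:10, $r6:4, $r7:14}
[9] xor  $r0, $r2, $r5  →  {$r0:0, $r1:0, $r2:8, $r3:4, $r4:0, $r5:10, $r6:4, $r7:14}
[10] addi  $r1, $r1, 14  →  {$r0:0, $r1:14, $r2:8, $r3:4, $r4:0, $r5:10, $r6:4, $r7:14}
[11] xori  $r7, $r7, 0  →  {$r0:0, $r1:14, $r2:8, $r3:4, $r4:0, $r5:10, $r6:4, $r7:14}

4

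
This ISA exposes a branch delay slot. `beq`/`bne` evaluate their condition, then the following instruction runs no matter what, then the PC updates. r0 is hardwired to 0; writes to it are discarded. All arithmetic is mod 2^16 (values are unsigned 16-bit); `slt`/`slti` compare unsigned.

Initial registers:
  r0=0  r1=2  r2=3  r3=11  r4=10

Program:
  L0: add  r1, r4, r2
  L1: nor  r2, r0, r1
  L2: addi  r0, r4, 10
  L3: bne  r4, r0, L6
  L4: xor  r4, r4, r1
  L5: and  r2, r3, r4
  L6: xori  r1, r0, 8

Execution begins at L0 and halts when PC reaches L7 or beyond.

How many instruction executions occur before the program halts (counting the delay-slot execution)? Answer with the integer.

6

#0 add  r1, r4, r2 ; 0/13/3/11/10
#1 nor  r2, r0, r1 ; 0/13/65522/11/10
#2 addi  r0, r4, 10 ; 0/13/65522/11/10
#3 bne  r4, r0, L6 ; 0/13/65522/11/10 ; →target
#4 xor  r4, r4, r1 ; 0/13/65522/11/7
#6 xori  r1, r0, 8 ; 0/8/65522/11/7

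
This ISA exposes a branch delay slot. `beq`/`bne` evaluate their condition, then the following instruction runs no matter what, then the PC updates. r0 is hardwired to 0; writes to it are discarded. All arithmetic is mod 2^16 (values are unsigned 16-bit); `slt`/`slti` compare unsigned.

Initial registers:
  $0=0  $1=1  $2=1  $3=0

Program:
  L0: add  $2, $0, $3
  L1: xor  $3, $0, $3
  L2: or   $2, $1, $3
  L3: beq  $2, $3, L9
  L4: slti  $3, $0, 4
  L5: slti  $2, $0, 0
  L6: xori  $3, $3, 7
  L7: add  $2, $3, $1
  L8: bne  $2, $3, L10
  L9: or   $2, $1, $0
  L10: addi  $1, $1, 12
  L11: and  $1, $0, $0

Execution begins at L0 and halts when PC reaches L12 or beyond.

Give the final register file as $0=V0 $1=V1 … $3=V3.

$0=0 $1=0 $2=1 $3=6

[0] add  $2, $0, $3  →  {$0:0, $1:1, $2:0, $3:0}
[1] xor  $3, $0, $3  →  {$0:0, $1:1, $2:0, $3:0}
[2] or   $2, $1, $3  →  {$0:0, $1:1, $2:1, $3:0}
[3] beq  $2, $3, L9  →  {$0:0, $1:1, $2:1, $3:0}  ⟨branch fallthrough⟩
[4] slti  $3, $0, 4  →  {$0:0, $1:1, $2:1, $3:1}
[5] slti  $2, $0, 0  →  {$0:0, $1:1, $2:0, $3:1}
[6] xori  $3, $3, 7  →  {$0:0, $1:1, $2:0, $3:6}
[7] add  $2, $3, $1  →  {$0:0, $1:1, $2:7, $3:6}
[8] bne  $2, $3, L10  →  {$0:0, $1:1, $2:7, $3:6}  ⟨branch taken⟩
[9] or   $2, $1, $0  →  {$0:0, $1:1, $2:1, $3:6}
[10] addi  $1, $1, 12  →  {$0:0, $1:13, $2:1, $3:6}
[11] and  $1, $0, $0  →  {$0:0, $1:0, $2:1, $3:6}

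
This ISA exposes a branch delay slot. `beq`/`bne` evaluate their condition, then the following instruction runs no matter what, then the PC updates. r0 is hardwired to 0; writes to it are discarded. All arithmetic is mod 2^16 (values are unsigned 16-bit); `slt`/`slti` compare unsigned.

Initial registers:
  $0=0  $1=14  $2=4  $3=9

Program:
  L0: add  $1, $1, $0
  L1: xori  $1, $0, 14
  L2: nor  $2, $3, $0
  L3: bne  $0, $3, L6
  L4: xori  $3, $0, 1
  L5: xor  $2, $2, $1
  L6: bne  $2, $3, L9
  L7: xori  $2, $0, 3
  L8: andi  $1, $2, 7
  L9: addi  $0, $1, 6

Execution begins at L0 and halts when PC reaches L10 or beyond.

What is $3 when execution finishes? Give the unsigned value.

  step pc=0: add  $1, $1, $0  regs=(0,14,4,9)
  step pc=1: xori  $1, $0, 14  regs=(0,14,4,9)
  step pc=2: nor  $2, $3, $0  regs=(0,14,65526,9)
  step pc=3: bne  $0, $3, L6  cond=T  regs=(0,14,65526,9)
  step pc=4: xori  $3, $0, 1  regs=(0,14,65526,1)
  step pc=6: bne  $2, $3, L9  cond=T  regs=(0,14,65526,1)
  step pc=7: xori  $2, $0, 3  regs=(0,14,3,1)
  step pc=9: addi  $0, $1, 6  regs=(0,14,3,1)

1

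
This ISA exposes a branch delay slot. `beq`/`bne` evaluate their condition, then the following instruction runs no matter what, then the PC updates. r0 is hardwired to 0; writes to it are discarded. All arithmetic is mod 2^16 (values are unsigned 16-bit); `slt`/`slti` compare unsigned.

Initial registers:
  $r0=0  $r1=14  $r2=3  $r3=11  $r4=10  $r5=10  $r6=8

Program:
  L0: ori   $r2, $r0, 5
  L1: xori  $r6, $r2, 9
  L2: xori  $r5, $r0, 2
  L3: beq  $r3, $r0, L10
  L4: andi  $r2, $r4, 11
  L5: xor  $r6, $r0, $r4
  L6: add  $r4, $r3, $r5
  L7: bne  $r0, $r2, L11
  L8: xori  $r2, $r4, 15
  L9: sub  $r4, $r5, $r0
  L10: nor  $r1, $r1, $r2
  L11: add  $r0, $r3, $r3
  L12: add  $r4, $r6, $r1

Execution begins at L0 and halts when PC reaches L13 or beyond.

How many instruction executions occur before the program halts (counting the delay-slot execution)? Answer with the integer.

PC=0  ori   $r2, $r0, 5      | $r0=0 $r1=14 $r2=5 $r3=11 $r4=10 $r5=10 $r6=8
PC=1  xori  $r6, $r2, 9      | $r0=0 $r1=14 $r2=5 $r3=11 $r4=10 $r5=10 $r6=12
PC=2  xori  $r5, $r0, 2      | $r0=0 $r1=14 $r2=5 $r3=11 $r4=10 $r5=2 $r6=12
PC=3  beq  $r3, $r0, L10     | $r0=0 $r1=14 $r2=5 $r3=11 $r4=10 $r5=2 $r6=12  [not taken]
PC=4  andi  $r2, $r4, 11     | $r0=0 $r1=14 $r2=10 $r3=11 $r4=10 $r5=2 $r6=12
PC=5  xor  $r6, $r0, $r4     | $r0=0 $r1=14 $r2=10 $r3=11 $r4=10 $r5=2 $r6=10
PC=6  add  $r4, $r3, $r5     | $r0=0 $r1=14 $r2=10 $r3=11 $r4=13 $r5=2 $r6=10
PC=7  bne  $r0, $r2, L11     | $r0=0 $r1=14 $r2=10 $r3=11 $r4=13 $r5=2 $r6=10  [TAKEN]
PC=8  xori  $r2, $r4, 15     | $r0=0 $r1=14 $r2=2 $r3=11 $r4=13 $r5=2 $r6=10
PC=11 add  $r0, $r3, $r3     | $r0=0 $r1=14 $r2=2 $r3=11 $r4=13 $r5=2 $r6=10
PC=12 add  $r4, $r6, $r1     | $r0=0 $r1=14 $r2=2 $r3=11 $r4=24 $r5=2 $r6=10

11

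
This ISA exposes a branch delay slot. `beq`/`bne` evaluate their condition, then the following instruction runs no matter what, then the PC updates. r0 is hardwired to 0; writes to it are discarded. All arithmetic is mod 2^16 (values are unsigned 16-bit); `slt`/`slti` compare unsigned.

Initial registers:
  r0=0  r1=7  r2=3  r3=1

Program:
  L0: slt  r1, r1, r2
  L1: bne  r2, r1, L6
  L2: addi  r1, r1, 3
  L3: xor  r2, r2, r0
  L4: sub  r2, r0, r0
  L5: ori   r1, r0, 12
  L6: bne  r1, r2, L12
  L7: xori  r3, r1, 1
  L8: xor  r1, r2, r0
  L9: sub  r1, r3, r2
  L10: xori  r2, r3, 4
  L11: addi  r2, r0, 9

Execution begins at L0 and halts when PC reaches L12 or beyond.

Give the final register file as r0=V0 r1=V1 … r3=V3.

r0=0 r1=65535 r2=9 r3=2

PC=0  slt  r1, r1, r2        | r0=0 r1=0 r2=3 r3=1
PC=1  bne  r2, r1, L6        | r0=0 r1=0 r2=3 r3=1  [TAKEN]
PC=2  addi  r1, r1, 3        | r0=0 r1=3 r2=3 r3=1
PC=6  bne  r1, r2, L12       | r0=0 r1=3 r2=3 r3=1  [not taken]
PC=7  xori  r3, r1, 1        | r0=0 r1=3 r2=3 r3=2
PC=8  xor  r1, r2, r0        | r0=0 r1=3 r2=3 r3=2
PC=9  sub  r1, r3, r2        | r0=0 r1=65535 r2=3 r3=2
PC=10 xori  r2, r3, 4        | r0=0 r1=65535 r2=6 r3=2
PC=11 addi  r2, r0, 9        | r0=0 r1=65535 r2=9 r3=2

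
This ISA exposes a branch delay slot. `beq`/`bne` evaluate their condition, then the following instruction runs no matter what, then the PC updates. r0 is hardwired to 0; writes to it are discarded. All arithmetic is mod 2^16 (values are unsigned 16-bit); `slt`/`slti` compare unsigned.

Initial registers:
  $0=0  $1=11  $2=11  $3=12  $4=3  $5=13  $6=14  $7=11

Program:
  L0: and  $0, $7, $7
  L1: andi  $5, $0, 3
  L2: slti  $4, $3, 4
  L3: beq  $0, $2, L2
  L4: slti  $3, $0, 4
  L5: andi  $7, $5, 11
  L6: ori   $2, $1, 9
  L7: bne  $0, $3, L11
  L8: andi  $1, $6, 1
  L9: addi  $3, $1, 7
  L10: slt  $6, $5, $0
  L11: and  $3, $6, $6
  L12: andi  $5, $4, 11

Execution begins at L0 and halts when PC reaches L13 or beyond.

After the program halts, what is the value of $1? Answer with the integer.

0

PC=0  and  $0, $7, $7        | $0=0 $1=11 $2=11 $3=12 $4=3 $5=13 $6=14 $7=11
PC=1  andi  $5, $0, 3        | $0=0 $1=11 $2=11 $3=12 $4=3 $5=0 $6=14 $7=11
PC=2  slti  $4, $3, 4        | $0=0 $1=11 $2=11 $3=12 $4=0 $5=0 $6=14 $7=11
PC=3  beq  $0, $2, L2        | $0=0 $1=11 $2=11 $3=12 $4=0 $5=0 $6=14 $7=11  [not taken]
PC=4  slti  $3, $0, 4        | $0=0 $1=11 $2=11 $3=1 $4=0 $5=0 $6=14 $7=11
PC=5  andi  $7, $5, 11       | $0=0 $1=11 $2=11 $3=1 $4=0 $5=0 $6=14 $7=0
PC=6  ori   $2, $1, 9        | $0=0 $1=11 $2=11 $3=1 $4=0 $5=0 $6=14 $7=0
PC=7  bne  $0, $3, L11       | $0=0 $1=11 $2=11 $3=1 $4=0 $5=0 $6=14 $7=0  [TAKEN]
PC=8  andi  $1, $6, 1        | $0=0 $1=0 $2=11 $3=1 $4=0 $5=0 $6=14 $7=0
PC=11 and  $3, $6, $6        | $0=0 $1=0 $2=11 $3=14 $4=0 $5=0 $6=14 $7=0
PC=12 andi  $5, $4, 11       | $0=0 $1=0 $2=11 $3=14 $4=0 $5=0 $6=14 $7=0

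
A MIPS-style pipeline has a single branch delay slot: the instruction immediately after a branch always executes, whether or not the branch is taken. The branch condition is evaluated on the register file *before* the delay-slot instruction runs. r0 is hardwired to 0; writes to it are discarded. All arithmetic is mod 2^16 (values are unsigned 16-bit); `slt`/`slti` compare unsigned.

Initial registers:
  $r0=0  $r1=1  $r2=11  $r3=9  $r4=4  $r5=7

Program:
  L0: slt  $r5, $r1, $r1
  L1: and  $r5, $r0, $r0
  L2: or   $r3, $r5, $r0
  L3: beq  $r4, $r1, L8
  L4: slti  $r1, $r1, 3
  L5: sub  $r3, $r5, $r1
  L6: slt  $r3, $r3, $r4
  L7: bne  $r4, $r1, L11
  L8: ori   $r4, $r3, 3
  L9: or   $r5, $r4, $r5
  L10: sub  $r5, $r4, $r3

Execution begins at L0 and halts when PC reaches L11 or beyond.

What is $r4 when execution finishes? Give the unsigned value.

3

[0] slt  $r5, $r1, $r1  →  {$r0:0, $r1:1, $r2:11, $r3:9, $r4:4, $r5:0}
[1] and  $r5, $r0, $r0  →  {$r0:0, $r1:1, $r2:11, $r3:9, $r4:4, $r5:0}
[2] or   $r3, $r5, $r0  →  {$r0:0, $r1:1, $r2:11, $r3:0, $r4:4, $r5:0}
[3] beq  $r4, $r1, L8  →  {$r0:0, $r1:1, $r2:11, $r3:0, $r4:4, $r5:0}  ⟨branch fallthrough⟩
[4] slti  $r1, $r1, 3  →  {$r0:0, $r1:1, $r2:11, $r3:0, $r4:4, $r5:0}
[5] sub  $r3, $r5, $r1  →  {$r0:0, $r1:1, $r2:11, $r3:65535, $r4:4, $r5:0}
[6] slt  $r3, $r3, $r4  →  {$r0:0, $r1:1, $r2:11, $r3:0, $r4:4, $r5:0}
[7] bne  $r4, $r1, L11  →  {$r0:0, $r1:1, $r2:11, $r3:0, $r4:4, $r5:0}  ⟨branch taken⟩
[8] ori   $r4, $r3, 3  →  {$r0:0, $r1:1, $r2:11, $r3:0, $r4:3, $r5:0}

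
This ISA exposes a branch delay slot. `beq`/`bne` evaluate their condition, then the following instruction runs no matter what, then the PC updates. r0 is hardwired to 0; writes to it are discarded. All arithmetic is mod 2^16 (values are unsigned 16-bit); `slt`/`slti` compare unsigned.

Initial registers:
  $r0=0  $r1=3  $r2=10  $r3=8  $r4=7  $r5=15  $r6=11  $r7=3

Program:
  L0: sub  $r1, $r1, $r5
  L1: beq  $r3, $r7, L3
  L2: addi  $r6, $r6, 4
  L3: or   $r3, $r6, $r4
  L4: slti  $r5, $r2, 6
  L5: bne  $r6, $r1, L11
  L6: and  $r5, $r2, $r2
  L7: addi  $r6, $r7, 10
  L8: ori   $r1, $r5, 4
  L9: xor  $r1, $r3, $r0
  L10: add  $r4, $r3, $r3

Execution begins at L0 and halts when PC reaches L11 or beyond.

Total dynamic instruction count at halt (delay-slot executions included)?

7

PC=0  sub  $r1, $r1, $r5     | $r0=0 $r1=65524 $r2=10 $r3=8 $r4=7 $r5=15 $r6=11 $r7=3
PC=1  beq  $r3, $r7, L3      | $r0=0 $r1=65524 $r2=10 $r3=8 $r4=7 $r5=15 $r6=11 $r7=3  [not taken]
PC=2  addi  $r6, $r6, 4      | $r0=0 $r1=65524 $r2=10 $r3=8 $r4=7 $r5=15 $r6=15 $r7=3
PC=3  or   $r3, $r6, $r4     | $r0=0 $r1=65524 $r2=10 $r3=15 $r4=7 $r5=15 $r6=15 $r7=3
PC=4  slti  $r5, $r2, 6      | $r0=0 $r1=65524 $r2=10 $r3=15 $r4=7 $r5=0 $r6=15 $r7=3
PC=5  bne  $r6, $r1, L11     | $r0=0 $r1=65524 $r2=10 $r3=15 $r4=7 $r5=0 $r6=15 $r7=3  [TAKEN]
PC=6  and  $r5, $r2, $r2     | $r0=0 $r1=65524 $r2=10 $r3=15 $r4=7 $r5=10 $r6=15 $r7=3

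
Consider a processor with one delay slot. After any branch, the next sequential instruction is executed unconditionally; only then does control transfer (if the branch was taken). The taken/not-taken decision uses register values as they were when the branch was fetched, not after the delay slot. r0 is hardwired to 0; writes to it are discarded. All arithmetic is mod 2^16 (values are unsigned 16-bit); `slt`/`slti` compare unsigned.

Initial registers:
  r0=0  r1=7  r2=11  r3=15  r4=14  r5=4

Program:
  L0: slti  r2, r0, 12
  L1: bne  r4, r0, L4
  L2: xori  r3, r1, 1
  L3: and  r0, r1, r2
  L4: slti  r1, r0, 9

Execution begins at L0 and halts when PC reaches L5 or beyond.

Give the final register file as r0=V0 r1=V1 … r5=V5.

r0=0 r1=1 r2=1 r3=6 r4=14 r5=4

#0 slti  r2, r0, 12 ; 0/7/1/15/14/4
#1 bne  r4, r0, L4 ; 0/7/1/15/14/4 ; →target
#2 xori  r3, r1, 1 ; 0/7/1/6/14/4
#4 slti  r1, r0, 9 ; 0/1/1/6/14/4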